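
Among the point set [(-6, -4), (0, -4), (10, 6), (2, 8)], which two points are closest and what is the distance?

Computing all pairwise distances among 4 points:

d((-6, -4), (0, -4)) = 6.0 <-- minimum
d((-6, -4), (10, 6)) = 18.868
d((-6, -4), (2, 8)) = 14.4222
d((0, -4), (10, 6)) = 14.1421
d((0, -4), (2, 8)) = 12.1655
d((10, 6), (2, 8)) = 8.2462

Closest pair: (-6, -4) and (0, -4) with distance 6.0

The closest pair is (-6, -4) and (0, -4) with Euclidean distance 6.0. For 4 points, brute-force pairwise comparison is shown above. For large n, the divide-and-conquer algorithm (sort by x, recurse on halves, check the dividing strip) achieves O(n log n).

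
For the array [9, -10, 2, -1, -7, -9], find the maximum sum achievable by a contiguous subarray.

Using Kadane's algorithm on [9, -10, 2, -1, -7, -9]:

Scanning through the array:
Position 1 (value -10): max_ending_here = -1, max_so_far = 9
Position 2 (value 2): max_ending_here = 2, max_so_far = 9
Position 3 (value -1): max_ending_here = 1, max_so_far = 9
Position 4 (value -7): max_ending_here = -6, max_so_far = 9
Position 5 (value -9): max_ending_here = -9, max_so_far = 9

Maximum subarray: [9]
Maximum sum: 9

The maximum subarray is [9] with sum 9. This subarray runs from index 0 to index 0.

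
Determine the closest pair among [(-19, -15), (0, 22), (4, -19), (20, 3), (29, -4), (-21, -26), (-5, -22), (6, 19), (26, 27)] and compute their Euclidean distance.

Computing all pairwise distances among 9 points:

d((-19, -15), (0, 22)) = 41.5933
d((-19, -15), (4, -19)) = 23.3452
d((-19, -15), (20, 3)) = 42.9535
d((-19, -15), (29, -4)) = 49.2443
d((-19, -15), (-21, -26)) = 11.1803
d((-19, -15), (-5, -22)) = 15.6525
d((-19, -15), (6, 19)) = 42.2019
d((-19, -15), (26, 27)) = 61.5549
d((0, 22), (4, -19)) = 41.1947
d((0, 22), (20, 3)) = 27.5862
d((0, 22), (29, -4)) = 38.9487
d((0, 22), (-21, -26)) = 52.3927
d((0, 22), (-5, -22)) = 44.2832
d((0, 22), (6, 19)) = 6.7082 <-- minimum
d((0, 22), (26, 27)) = 26.4764
d((4, -19), (20, 3)) = 27.2029
d((4, -19), (29, -4)) = 29.1548
d((4, -19), (-21, -26)) = 25.9615
d((4, -19), (-5, -22)) = 9.4868
d((4, -19), (6, 19)) = 38.0526
d((4, -19), (26, 27)) = 50.9902
d((20, 3), (29, -4)) = 11.4018
d((20, 3), (-21, -26)) = 50.2195
d((20, 3), (-5, -22)) = 35.3553
d((20, 3), (6, 19)) = 21.2603
d((20, 3), (26, 27)) = 24.7386
d((29, -4), (-21, -26)) = 54.626
d((29, -4), (-5, -22)) = 38.4708
d((29, -4), (6, 19)) = 32.5269
d((29, -4), (26, 27)) = 31.1448
d((-21, -26), (-5, -22)) = 16.4924
d((-21, -26), (6, 19)) = 52.4786
d((-21, -26), (26, 27)) = 70.8378
d((-5, -22), (6, 19)) = 42.45
d((-5, -22), (26, 27)) = 57.9828
d((6, 19), (26, 27)) = 21.5407

Closest pair: (0, 22) and (6, 19) with distance 6.7082

The closest pair is (0, 22) and (6, 19) with Euclidean distance 6.7082. For 9 points, brute-force pairwise comparison is shown above. For large n, the divide-and-conquer algorithm (sort by x, recurse on halves, check the dividing strip) achieves O(n log n).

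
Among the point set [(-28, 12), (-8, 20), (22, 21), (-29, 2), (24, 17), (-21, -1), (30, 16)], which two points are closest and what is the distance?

Computing all pairwise distances among 7 points:

d((-28, 12), (-8, 20)) = 21.5407
d((-28, 12), (22, 21)) = 50.8035
d((-28, 12), (-29, 2)) = 10.0499
d((-28, 12), (24, 17)) = 52.2398
d((-28, 12), (-21, -1)) = 14.7648
d((-28, 12), (30, 16)) = 58.1378
d((-8, 20), (22, 21)) = 30.0167
d((-8, 20), (-29, 2)) = 27.6586
d((-8, 20), (24, 17)) = 32.1403
d((-8, 20), (-21, -1)) = 24.6982
d((-8, 20), (30, 16)) = 38.2099
d((22, 21), (-29, 2)) = 54.4243
d((22, 21), (24, 17)) = 4.4721 <-- minimum
d((22, 21), (-21, -1)) = 48.3011
d((22, 21), (30, 16)) = 9.434
d((-29, 2), (24, 17)) = 55.0818
d((-29, 2), (-21, -1)) = 8.544
d((-29, 2), (30, 16)) = 60.6383
d((24, 17), (-21, -1)) = 48.4665
d((24, 17), (30, 16)) = 6.0828
d((-21, -1), (30, 16)) = 53.7587

Closest pair: (22, 21) and (24, 17) with distance 4.4721

The closest pair is (22, 21) and (24, 17) with Euclidean distance 4.4721. For 7 points, brute-force pairwise comparison is shown above. For large n, the divide-and-conquer algorithm (sort by x, recurse on halves, check the dividing strip) achieves O(n log n).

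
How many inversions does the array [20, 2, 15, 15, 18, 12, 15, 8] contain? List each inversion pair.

Finding inversions in [20, 2, 15, 15, 18, 12, 15, 8]:

(0, 1): arr[0]=20 > arr[1]=2
(0, 2): arr[0]=20 > arr[2]=15
(0, 3): arr[0]=20 > arr[3]=15
(0, 4): arr[0]=20 > arr[4]=18
(0, 5): arr[0]=20 > arr[5]=12
(0, 6): arr[0]=20 > arr[6]=15
(0, 7): arr[0]=20 > arr[7]=8
(2, 5): arr[2]=15 > arr[5]=12
(2, 7): arr[2]=15 > arr[7]=8
(3, 5): arr[3]=15 > arr[5]=12
(3, 7): arr[3]=15 > arr[7]=8
(4, 5): arr[4]=18 > arr[5]=12
(4, 6): arr[4]=18 > arr[6]=15
(4, 7): arr[4]=18 > arr[7]=8
(5, 7): arr[5]=12 > arr[7]=8
(6, 7): arr[6]=15 > arr[7]=8

Total inversions: 16

The array has 16 inversion(s): (0,1), (0,2), (0,3), (0,4), (0,5), (0,6), (0,7), (2,5), (2,7), (3,5), (3,7), (4,5), (4,6), (4,7), (5,7), (6,7). Each pair (i,j) satisfies i < j and arr[i] > arr[j].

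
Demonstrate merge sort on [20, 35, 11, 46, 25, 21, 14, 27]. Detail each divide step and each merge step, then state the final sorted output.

Merge sort trace:

Split: [20, 35, 11, 46, 25, 21, 14, 27] -> [20, 35, 11, 46] and [25, 21, 14, 27]
  Split: [20, 35, 11, 46] -> [20, 35] and [11, 46]
    Split: [20, 35] -> [20] and [35]
    Merge: [20] + [35] -> [20, 35]
    Split: [11, 46] -> [11] and [46]
    Merge: [11] + [46] -> [11, 46]
  Merge: [20, 35] + [11, 46] -> [11, 20, 35, 46]
  Split: [25, 21, 14, 27] -> [25, 21] and [14, 27]
    Split: [25, 21] -> [25] and [21]
    Merge: [25] + [21] -> [21, 25]
    Split: [14, 27] -> [14] and [27]
    Merge: [14] + [27] -> [14, 27]
  Merge: [21, 25] + [14, 27] -> [14, 21, 25, 27]
Merge: [11, 20, 35, 46] + [14, 21, 25, 27] -> [11, 14, 20, 21, 25, 27, 35, 46]

Final sorted array: [11, 14, 20, 21, 25, 27, 35, 46]

The merge sort proceeds by recursively splitting the array and merging sorted halves.
After all merges, the sorted array is [11, 14, 20, 21, 25, 27, 35, 46].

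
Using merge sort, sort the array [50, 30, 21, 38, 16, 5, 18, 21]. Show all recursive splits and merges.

Merge sort trace:

Split: [50, 30, 21, 38, 16, 5, 18, 21] -> [50, 30, 21, 38] and [16, 5, 18, 21]
  Split: [50, 30, 21, 38] -> [50, 30] and [21, 38]
    Split: [50, 30] -> [50] and [30]
    Merge: [50] + [30] -> [30, 50]
    Split: [21, 38] -> [21] and [38]
    Merge: [21] + [38] -> [21, 38]
  Merge: [30, 50] + [21, 38] -> [21, 30, 38, 50]
  Split: [16, 5, 18, 21] -> [16, 5] and [18, 21]
    Split: [16, 5] -> [16] and [5]
    Merge: [16] + [5] -> [5, 16]
    Split: [18, 21] -> [18] and [21]
    Merge: [18] + [21] -> [18, 21]
  Merge: [5, 16] + [18, 21] -> [5, 16, 18, 21]
Merge: [21, 30, 38, 50] + [5, 16, 18, 21] -> [5, 16, 18, 21, 21, 30, 38, 50]

Final sorted array: [5, 16, 18, 21, 21, 30, 38, 50]

The merge sort proceeds by recursively splitting the array and merging sorted halves.
After all merges, the sorted array is [5, 16, 18, 21, 21, 30, 38, 50].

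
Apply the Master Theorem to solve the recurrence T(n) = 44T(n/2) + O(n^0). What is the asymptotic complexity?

Master Theorem for T(n) = 44T(n/2) + O(n^0):

a = 44, b = 2, c = 0
log_b(a) = log_2(44) = 5.4594

Case 1: c = 0 < log_2(44) = 5.4594
T(n) = O(n^(log_2 44))

For T(n) = 44T(n/2) + O(n^0): log_2(44) = 5.4594. This is Case 1 of the Master Theorem (c < log_b(a), work dominated by leaves), giving O(n^(log_2 44)).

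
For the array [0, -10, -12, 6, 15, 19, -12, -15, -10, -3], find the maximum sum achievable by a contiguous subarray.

Using Kadane's algorithm on [0, -10, -12, 6, 15, 19, -12, -15, -10, -3]:

Scanning through the array:
Position 1 (value -10): max_ending_here = -10, max_so_far = 0
Position 2 (value -12): max_ending_here = -12, max_so_far = 0
Position 3 (value 6): max_ending_here = 6, max_so_far = 6
Position 4 (value 15): max_ending_here = 21, max_so_far = 21
Position 5 (value 19): max_ending_here = 40, max_so_far = 40
Position 6 (value -12): max_ending_here = 28, max_so_far = 40
Position 7 (value -15): max_ending_here = 13, max_so_far = 40
Position 8 (value -10): max_ending_here = 3, max_so_far = 40
Position 9 (value -3): max_ending_here = 0, max_so_far = 40

Maximum subarray: [6, 15, 19]
Maximum sum: 40

The maximum subarray is [6, 15, 19] with sum 40. This subarray runs from index 3 to index 5.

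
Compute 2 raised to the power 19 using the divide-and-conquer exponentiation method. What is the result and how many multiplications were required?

Computing 2^19 by squaring (build up from 2^1; each line after the first costs one multiplication):

2^1 = 2
2^2 = (2^1)^2 = 2^2 = 4
2^4 = (2^2)^2 = 4^2 = 16
2^8 = (2^4)^2 = 16^2 = 256
2^9 = 2 * 2^8 = 2 * 256 = 512
2^18 = (2^9)^2 = 512^2 = 262144
2^19 = 2 * 2^18 = 2 * 262144 = 524288

Result: 524288
Multiplications needed: 6 (6 lines after 2^1)

2^19 = 524288. Using exponentiation by squaring, this requires 6 multiplications. The key idea: if the exponent is even, square the half-power; if odd, multiply by the base once.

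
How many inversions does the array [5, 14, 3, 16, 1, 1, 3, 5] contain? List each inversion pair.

Finding inversions in [5, 14, 3, 16, 1, 1, 3, 5]:

(0, 2): arr[0]=5 > arr[2]=3
(0, 4): arr[0]=5 > arr[4]=1
(0, 5): arr[0]=5 > arr[5]=1
(0, 6): arr[0]=5 > arr[6]=3
(1, 2): arr[1]=14 > arr[2]=3
(1, 4): arr[1]=14 > arr[4]=1
(1, 5): arr[1]=14 > arr[5]=1
(1, 6): arr[1]=14 > arr[6]=3
(1, 7): arr[1]=14 > arr[7]=5
(2, 4): arr[2]=3 > arr[4]=1
(2, 5): arr[2]=3 > arr[5]=1
(3, 4): arr[3]=16 > arr[4]=1
(3, 5): arr[3]=16 > arr[5]=1
(3, 6): arr[3]=16 > arr[6]=3
(3, 7): arr[3]=16 > arr[7]=5

Total inversions: 15

The array has 15 inversion(s): (0,2), (0,4), (0,5), (0,6), (1,2), (1,4), (1,5), (1,6), (1,7), (2,4), (2,5), (3,4), (3,5), (3,6), (3,7). Each pair (i,j) satisfies i < j and arr[i] > arr[j].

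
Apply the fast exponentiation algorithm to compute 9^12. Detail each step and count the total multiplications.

Computing 9^12 by squaring (build up from 9^1; each line after the first costs one multiplication):

9^1 = 9
9^2 = (9^1)^2 = 9^2 = 81
9^3 = 9 * 9^2 = 9 * 81 = 729
9^6 = (9^3)^2 = 729^2 = 531441
9^12 = (9^6)^2 = 531441^2 = 282429536481

Result: 282429536481
Multiplications needed: 4 (4 lines after 9^1)

9^12 = 282429536481. Using exponentiation by squaring, this requires 4 multiplications. The key idea: if the exponent is even, square the half-power; if odd, multiply by the base once.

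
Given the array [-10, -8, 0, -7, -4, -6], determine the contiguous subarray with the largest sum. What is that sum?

Using Kadane's algorithm on [-10, -8, 0, -7, -4, -6]:

Scanning through the array:
Position 1 (value -8): max_ending_here = -8, max_so_far = -8
Position 2 (value 0): max_ending_here = 0, max_so_far = 0
Position 3 (value -7): max_ending_here = -7, max_so_far = 0
Position 4 (value -4): max_ending_here = -4, max_so_far = 0
Position 5 (value -6): max_ending_here = -6, max_so_far = 0

Maximum subarray: [0]
Maximum sum: 0

The maximum subarray is [0] with sum 0. This subarray runs from index 2 to index 2.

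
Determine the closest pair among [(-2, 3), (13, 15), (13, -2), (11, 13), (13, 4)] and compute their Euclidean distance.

Computing all pairwise distances among 5 points:

d((-2, 3), (13, 15)) = 19.2094
d((-2, 3), (13, -2)) = 15.8114
d((-2, 3), (11, 13)) = 16.4012
d((-2, 3), (13, 4)) = 15.0333
d((13, 15), (13, -2)) = 17.0
d((13, 15), (11, 13)) = 2.8284 <-- minimum
d((13, 15), (13, 4)) = 11.0
d((13, -2), (11, 13)) = 15.1327
d((13, -2), (13, 4)) = 6.0
d((11, 13), (13, 4)) = 9.2195

Closest pair: (13, 15) and (11, 13) with distance 2.8284

The closest pair is (13, 15) and (11, 13) with Euclidean distance 2.8284. For 5 points, brute-force pairwise comparison is shown above. For large n, the divide-and-conquer algorithm (sort by x, recurse on halves, check the dividing strip) achieves O(n log n).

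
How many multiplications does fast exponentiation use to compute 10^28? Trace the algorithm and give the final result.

Computing 10^28 by squaring (build up from 10^1; each line after the first costs one multiplication):

10^1 = 10
10^2 = (10^1)^2 = 10^2 = 100
10^3 = 10 * 10^2 = 10 * 100 = 1000
10^6 = (10^3)^2 = 1000^2 = 1000000
10^7 = 10 * 10^6 = 10 * 1000000 = 10000000
10^14 = (10^7)^2 = 10000000^2 = 100000000000000
10^28 = (10^14)^2 = 100000000000000^2 = 10000000000000000000000000000

Result: 10000000000000000000000000000
Multiplications needed: 6 (6 lines after 10^1)

10^28 = 10000000000000000000000000000. Using exponentiation by squaring, this requires 6 multiplications. The key idea: if the exponent is even, square the half-power; if odd, multiply by the base once.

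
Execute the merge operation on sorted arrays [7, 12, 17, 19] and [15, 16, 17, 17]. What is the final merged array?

Merging process:

Compare 7 vs 15: take 7 from left. Merged: [7]
Compare 12 vs 15: take 12 from left. Merged: [7, 12]
Compare 17 vs 15: take 15 from right. Merged: [7, 12, 15]
Compare 17 vs 16: take 16 from right. Merged: [7, 12, 15, 16]
Compare 17 vs 17: take 17 from left. Merged: [7, 12, 15, 16, 17]
Compare 19 vs 17: take 17 from right. Merged: [7, 12, 15, 16, 17, 17]
Compare 19 vs 17: take 17 from right. Merged: [7, 12, 15, 16, 17, 17, 17]
Append remaining from left: [19]. Merged: [7, 12, 15, 16, 17, 17, 17, 19]

Final merged array: [7, 12, 15, 16, 17, 17, 17, 19]
Total comparisons: 7

The merged array is [7, 12, 15, 16, 17, 17, 17, 19], requiring 7 comparisons. The merge step runs in O(n) time where n is the total number of elements.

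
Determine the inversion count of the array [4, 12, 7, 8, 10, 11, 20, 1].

Finding inversions in [4, 12, 7, 8, 10, 11, 20, 1]:

(0, 7): arr[0]=4 > arr[7]=1
(1, 2): arr[1]=12 > arr[2]=7
(1, 3): arr[1]=12 > arr[3]=8
(1, 4): arr[1]=12 > arr[4]=10
(1, 5): arr[1]=12 > arr[5]=11
(1, 7): arr[1]=12 > arr[7]=1
(2, 7): arr[2]=7 > arr[7]=1
(3, 7): arr[3]=8 > arr[7]=1
(4, 7): arr[4]=10 > arr[7]=1
(5, 7): arr[5]=11 > arr[7]=1
(6, 7): arr[6]=20 > arr[7]=1

Total inversions: 11

The array has 11 inversion(s): (0,7), (1,2), (1,3), (1,4), (1,5), (1,7), (2,7), (3,7), (4,7), (5,7), (6,7). Each pair (i,j) satisfies i < j and arr[i] > arr[j].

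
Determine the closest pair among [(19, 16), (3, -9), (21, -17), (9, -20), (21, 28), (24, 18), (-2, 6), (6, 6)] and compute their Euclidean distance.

Computing all pairwise distances among 8 points:

d((19, 16), (3, -9)) = 29.6816
d((19, 16), (21, -17)) = 33.0606
d((19, 16), (9, -20)) = 37.3631
d((19, 16), (21, 28)) = 12.1655
d((19, 16), (24, 18)) = 5.3852 <-- minimum
d((19, 16), (-2, 6)) = 23.2594
d((19, 16), (6, 6)) = 16.4012
d((3, -9), (21, -17)) = 19.6977
d((3, -9), (9, -20)) = 12.53
d((3, -9), (21, 28)) = 41.1461
d((3, -9), (24, 18)) = 34.2053
d((3, -9), (-2, 6)) = 15.8114
d((3, -9), (6, 6)) = 15.2971
d((21, -17), (9, -20)) = 12.3693
d((21, -17), (21, 28)) = 45.0
d((21, -17), (24, 18)) = 35.1283
d((21, -17), (-2, 6)) = 32.5269
d((21, -17), (6, 6)) = 27.4591
d((9, -20), (21, 28)) = 49.4773
d((9, -20), (24, 18)) = 40.8534
d((9, -20), (-2, 6)) = 28.2312
d((9, -20), (6, 6)) = 26.1725
d((21, 28), (24, 18)) = 10.4403
d((21, 28), (-2, 6)) = 31.8277
d((21, 28), (6, 6)) = 26.6271
d((24, 18), (-2, 6)) = 28.6356
d((24, 18), (6, 6)) = 21.6333
d((-2, 6), (6, 6)) = 8.0

Closest pair: (19, 16) and (24, 18) with distance 5.3852

The closest pair is (19, 16) and (24, 18) with Euclidean distance 5.3852. For 8 points, brute-force pairwise comparison is shown above. For large n, the divide-and-conquer algorithm (sort by x, recurse on halves, check the dividing strip) achieves O(n log n).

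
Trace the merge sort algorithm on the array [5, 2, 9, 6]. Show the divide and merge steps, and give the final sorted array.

Merge sort trace:

Split: [5, 2, 9, 6] -> [5, 2] and [9, 6]
  Split: [5, 2] -> [5] and [2]
  Merge: [5] + [2] -> [2, 5]
  Split: [9, 6] -> [9] and [6]
  Merge: [9] + [6] -> [6, 9]
Merge: [2, 5] + [6, 9] -> [2, 5, 6, 9]

Final sorted array: [2, 5, 6, 9]

The merge sort proceeds by recursively splitting the array and merging sorted halves.
After all merges, the sorted array is [2, 5, 6, 9].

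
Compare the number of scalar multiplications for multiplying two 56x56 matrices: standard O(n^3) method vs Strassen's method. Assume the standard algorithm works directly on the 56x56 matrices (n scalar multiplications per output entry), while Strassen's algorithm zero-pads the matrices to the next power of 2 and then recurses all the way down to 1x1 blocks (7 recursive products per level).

Matrix multiplication for 56x56 matrices:

Strassen's algorithm requires power-of-2 dimensions. Pad 56x56 to 64x64 (next power of 2).

Standard algorithm: 56^3 = 175616 multiplications
Strassen's algorithm: 7^(log2(64)) = 7^6 = 117649 multiplications
Savings: 175616 - 117649 = 57967 multiplications

Standard: 175616 multiplications (56^3). Strassen: 117649 multiplications (7^6, after padding to 64x64). Strassen reduces 8 recursive multiplications to 7 at each level.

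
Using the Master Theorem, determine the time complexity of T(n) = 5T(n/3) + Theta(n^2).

Master Theorem for T(n) = 5T(n/3) + O(n^2):

a = 5, b = 3, c = 2
log_b(a) = log_3(5) = 1.4650

Case 3: c = 2 > log_3(5) = 1.4650
T(n) = O(n^2) = O(n^2)

For T(n) = 5T(n/3) + O(n^2): log_3(5) = 1.4650. This is Case 3 of the Master Theorem (c > log_b(a), work dominated by root), giving O(n^2).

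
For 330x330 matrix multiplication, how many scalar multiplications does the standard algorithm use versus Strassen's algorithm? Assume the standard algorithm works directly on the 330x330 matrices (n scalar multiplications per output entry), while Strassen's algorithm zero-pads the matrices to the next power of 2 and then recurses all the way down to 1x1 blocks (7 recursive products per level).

Matrix multiplication for 330x330 matrices:

Strassen's algorithm requires power-of-2 dimensions. Pad 330x330 to 512x512 (next power of 2).

Standard algorithm: 330^3 = 35937000 multiplications
Strassen's algorithm: 7^(log2(512)) = 7^9 = 40353607 multiplications
Difference: 35937000 - 40353607 = -4416607 (Strassen uses MORE here due to padding overhead — for small or just-over-power-of-2 n, padding can outweigh the per-level savings)

Standard: 35937000 multiplications (330^3). Strassen: 40353607 multiplications (7^9, after padding to 512x512). Strassen reduces 8 recursive multiplications to 7 at each level.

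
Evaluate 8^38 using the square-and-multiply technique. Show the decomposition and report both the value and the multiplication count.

Computing 8^38 by squaring (build up from 8^1; each line after the first costs one multiplication):

8^1 = 8
8^2 = (8^1)^2 = 8^2 = 64
8^4 = (8^2)^2 = 64^2 = 4096
8^8 = (8^4)^2 = 4096^2 = 16777216
8^9 = 8 * 8^8 = 8 * 16777216 = 134217728
8^18 = (8^9)^2 = 134217728^2 = 18014398509481984
8^19 = 8 * 8^18 = 8 * 18014398509481984 = 144115188075855872
8^38 = (8^19)^2 = 144115188075855872^2 = 20769187434139310514121985316880384

Result: 20769187434139310514121985316880384
Multiplications needed: 7 (7 lines after 8^1)

8^38 = 20769187434139310514121985316880384. Using exponentiation by squaring, this requires 7 multiplications. The key idea: if the exponent is even, square the half-power; if odd, multiply by the base once.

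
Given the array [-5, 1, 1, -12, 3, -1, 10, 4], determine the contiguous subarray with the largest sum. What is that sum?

Using Kadane's algorithm on [-5, 1, 1, -12, 3, -1, 10, 4]:

Scanning through the array:
Position 1 (value 1): max_ending_here = 1, max_so_far = 1
Position 2 (value 1): max_ending_here = 2, max_so_far = 2
Position 3 (value -12): max_ending_here = -10, max_so_far = 2
Position 4 (value 3): max_ending_here = 3, max_so_far = 3
Position 5 (value -1): max_ending_here = 2, max_so_far = 3
Position 6 (value 10): max_ending_here = 12, max_so_far = 12
Position 7 (value 4): max_ending_here = 16, max_so_far = 16

Maximum subarray: [3, -1, 10, 4]
Maximum sum: 16

The maximum subarray is [3, -1, 10, 4] with sum 16. This subarray runs from index 4 to index 7.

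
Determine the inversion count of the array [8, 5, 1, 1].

Finding inversions in [8, 5, 1, 1]:

(0, 1): arr[0]=8 > arr[1]=5
(0, 2): arr[0]=8 > arr[2]=1
(0, 3): arr[0]=8 > arr[3]=1
(1, 2): arr[1]=5 > arr[2]=1
(1, 3): arr[1]=5 > arr[3]=1

Total inversions: 5

The array has 5 inversion(s): (0,1), (0,2), (0,3), (1,2), (1,3). Each pair (i,j) satisfies i < j and arr[i] > arr[j].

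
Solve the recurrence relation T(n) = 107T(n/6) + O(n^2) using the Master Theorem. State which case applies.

Master Theorem for T(n) = 107T(n/6) + O(n^2):

a = 107, b = 6, c = 2
log_b(a) = log_6(107) = 2.6080

Case 1: c = 2 < log_6(107) = 2.6080
T(n) = O(n^(log_6 107))

For T(n) = 107T(n/6) + O(n^2): log_6(107) = 2.6080. This is Case 1 of the Master Theorem (c < log_b(a), work dominated by leaves), giving O(n^(log_6 107)).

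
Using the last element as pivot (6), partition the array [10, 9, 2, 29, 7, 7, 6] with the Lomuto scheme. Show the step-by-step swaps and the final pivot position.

Lomuto partition with pivot = 6:

Initial array: [10, 9, 2, 29, 7, 7, 6]

arr[0]=10 > 6: no swap
arr[1]=9 > 6: no swap
arr[2]=2 <= 6: swap with position 0, array becomes [2, 9, 10, 29, 7, 7, 6]
arr[3]=29 > 6: no swap
arr[4]=7 > 6: no swap
arr[5]=7 > 6: no swap

Place pivot at position 1: [2, 6, 10, 29, 7, 7, 9]
Pivot position: 1

After partitioning with pivot 6, the array becomes [2, 6, 10, 29, 7, 7, 9]. The pivot is placed at index 1. All elements to the left of the pivot are <= 6, and all elements to the right are > 6.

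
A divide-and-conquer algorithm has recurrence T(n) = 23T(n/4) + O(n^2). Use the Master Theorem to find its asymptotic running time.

Master Theorem for T(n) = 23T(n/4) + O(n^2):

a = 23, b = 4, c = 2
log_b(a) = log_4(23) = 2.2618

Case 1: c = 2 < log_4(23) = 2.2618
T(n) = O(n^(log_4 23))

For T(n) = 23T(n/4) + O(n^2): log_4(23) = 2.2618. This is Case 1 of the Master Theorem (c < log_b(a), work dominated by leaves), giving O(n^(log_4 23)).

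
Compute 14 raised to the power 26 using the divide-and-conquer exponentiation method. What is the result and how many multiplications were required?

Computing 14^26 by squaring (build up from 14^1; each line after the first costs one multiplication):

14^1 = 14
14^2 = (14^1)^2 = 14^2 = 196
14^3 = 14 * 14^2 = 14 * 196 = 2744
14^6 = (14^3)^2 = 2744^2 = 7529536
14^12 = (14^6)^2 = 7529536^2 = 56693912375296
14^13 = 14 * 14^12 = 14 * 56693912375296 = 793714773254144
14^26 = (14^13)^2 = 793714773254144^2 = 629983141281877223603213172736

Result: 629983141281877223603213172736
Multiplications needed: 6 (6 lines after 14^1)

14^26 = 629983141281877223603213172736. Using exponentiation by squaring, this requires 6 multiplications. The key idea: if the exponent is even, square the half-power; if odd, multiply by the base once.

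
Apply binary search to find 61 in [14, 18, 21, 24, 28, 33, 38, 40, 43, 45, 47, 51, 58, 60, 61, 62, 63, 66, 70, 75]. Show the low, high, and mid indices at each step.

Binary search for 61 in [14, 18, 21, 24, 28, 33, 38, 40, 43, 45, 47, 51, 58, 60, 61, 62, 63, 66, 70, 75]:

lo=0, hi=19, mid=9, arr[mid]=45 -> 45 < 61, search right half
lo=10, hi=19, mid=14, arr[mid]=61 -> Found target at index 14!

Binary search finds 61 at index 14 after 2 comparisons. The search repeatedly halves the search space by comparing with the middle element.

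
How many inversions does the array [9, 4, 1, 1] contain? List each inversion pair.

Finding inversions in [9, 4, 1, 1]:

(0, 1): arr[0]=9 > arr[1]=4
(0, 2): arr[0]=9 > arr[2]=1
(0, 3): arr[0]=9 > arr[3]=1
(1, 2): arr[1]=4 > arr[2]=1
(1, 3): arr[1]=4 > arr[3]=1

Total inversions: 5

The array has 5 inversion(s): (0,1), (0,2), (0,3), (1,2), (1,3). Each pair (i,j) satisfies i < j and arr[i] > arr[j].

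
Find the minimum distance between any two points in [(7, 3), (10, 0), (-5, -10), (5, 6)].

Computing all pairwise distances among 4 points:

d((7, 3), (10, 0)) = 4.2426
d((7, 3), (-5, -10)) = 17.6918
d((7, 3), (5, 6)) = 3.6056 <-- minimum
d((10, 0), (-5, -10)) = 18.0278
d((10, 0), (5, 6)) = 7.8102
d((-5, -10), (5, 6)) = 18.868

Closest pair: (7, 3) and (5, 6) with distance 3.6056

The closest pair is (7, 3) and (5, 6) with Euclidean distance 3.6056. For 4 points, brute-force pairwise comparison is shown above. For large n, the divide-and-conquer algorithm (sort by x, recurse on halves, check the dividing strip) achieves O(n log n).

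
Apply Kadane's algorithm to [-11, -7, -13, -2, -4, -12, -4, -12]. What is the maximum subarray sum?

Using Kadane's algorithm on [-11, -7, -13, -2, -4, -12, -4, -12]:

Scanning through the array:
Position 1 (value -7): max_ending_here = -7, max_so_far = -7
Position 2 (value -13): max_ending_here = -13, max_so_far = -7
Position 3 (value -2): max_ending_here = -2, max_so_far = -2
Position 4 (value -4): max_ending_here = -4, max_so_far = -2
Position 5 (value -12): max_ending_here = -12, max_so_far = -2
Position 6 (value -4): max_ending_here = -4, max_so_far = -2
Position 7 (value -12): max_ending_here = -12, max_so_far = -2

Maximum subarray: [-2]
Maximum sum: -2

The maximum subarray is [-2] with sum -2. This subarray runs from index 3 to index 3.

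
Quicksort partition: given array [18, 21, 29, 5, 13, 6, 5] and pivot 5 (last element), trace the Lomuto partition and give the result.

Lomuto partition with pivot = 5:

Initial array: [18, 21, 29, 5, 13, 6, 5]

arr[0]=18 > 5: no swap
arr[1]=21 > 5: no swap
arr[2]=29 > 5: no swap
arr[3]=5 <= 5: swap with position 0, array becomes [5, 21, 29, 18, 13, 6, 5]
arr[4]=13 > 5: no swap
arr[5]=6 > 5: no swap

Place pivot at position 1: [5, 5, 29, 18, 13, 6, 21]
Pivot position: 1

After partitioning with pivot 5, the array becomes [5, 5, 29, 18, 13, 6, 21]. The pivot is placed at index 1. All elements to the left of the pivot are <= 5, and all elements to the right are > 5.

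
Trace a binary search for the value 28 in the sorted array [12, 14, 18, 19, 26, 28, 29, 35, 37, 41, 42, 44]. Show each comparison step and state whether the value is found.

Binary search for 28 in [12, 14, 18, 19, 26, 28, 29, 35, 37, 41, 42, 44]:

lo=0, hi=11, mid=5, arr[mid]=28 -> Found target at index 5!

Binary search finds 28 at index 5 after 1 comparisons. The search repeatedly halves the search space by comparing with the middle element.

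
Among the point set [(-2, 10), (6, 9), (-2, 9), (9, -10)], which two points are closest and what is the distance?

Computing all pairwise distances among 4 points:

d((-2, 10), (6, 9)) = 8.0623
d((-2, 10), (-2, 9)) = 1.0 <-- minimum
d((-2, 10), (9, -10)) = 22.8254
d((6, 9), (-2, 9)) = 8.0
d((6, 9), (9, -10)) = 19.2354
d((-2, 9), (9, -10)) = 21.9545

Closest pair: (-2, 10) and (-2, 9) with distance 1.0

The closest pair is (-2, 10) and (-2, 9) with Euclidean distance 1.0. For 4 points, brute-force pairwise comparison is shown above. For large n, the divide-and-conquer algorithm (sort by x, recurse on halves, check the dividing strip) achieves O(n log n).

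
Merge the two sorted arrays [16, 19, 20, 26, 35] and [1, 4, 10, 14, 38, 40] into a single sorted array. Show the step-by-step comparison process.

Merging process:

Compare 16 vs 1: take 1 from right. Merged: [1]
Compare 16 vs 4: take 4 from right. Merged: [1, 4]
Compare 16 vs 10: take 10 from right. Merged: [1, 4, 10]
Compare 16 vs 14: take 14 from right. Merged: [1, 4, 10, 14]
Compare 16 vs 38: take 16 from left. Merged: [1, 4, 10, 14, 16]
Compare 19 vs 38: take 19 from left. Merged: [1, 4, 10, 14, 16, 19]
Compare 20 vs 38: take 20 from left. Merged: [1, 4, 10, 14, 16, 19, 20]
Compare 26 vs 38: take 26 from left. Merged: [1, 4, 10, 14, 16, 19, 20, 26]
Compare 35 vs 38: take 35 from left. Merged: [1, 4, 10, 14, 16, 19, 20, 26, 35]
Append remaining from right: [38, 40]. Merged: [1, 4, 10, 14, 16, 19, 20, 26, 35, 38, 40]

Final merged array: [1, 4, 10, 14, 16, 19, 20, 26, 35, 38, 40]
Total comparisons: 9

The merged array is [1, 4, 10, 14, 16, 19, 20, 26, 35, 38, 40], requiring 9 comparisons. The merge step runs in O(n) time where n is the total number of elements.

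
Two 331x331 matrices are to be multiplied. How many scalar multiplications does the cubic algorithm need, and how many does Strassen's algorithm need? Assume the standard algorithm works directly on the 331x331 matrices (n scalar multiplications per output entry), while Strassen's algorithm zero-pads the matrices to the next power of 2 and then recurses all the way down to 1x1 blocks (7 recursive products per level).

Matrix multiplication for 331x331 matrices:

Strassen's algorithm requires power-of-2 dimensions. Pad 331x331 to 512x512 (next power of 2).

Standard algorithm: 331^3 = 36264691 multiplications
Strassen's algorithm: 7^(log2(512)) = 7^9 = 40353607 multiplications
Difference: 36264691 - 40353607 = -4088916 (Strassen uses MORE here due to padding overhead — for small or just-over-power-of-2 n, padding can outweigh the per-level savings)

Standard: 36264691 multiplications (331^3). Strassen: 40353607 multiplications (7^9, after padding to 512x512). Strassen reduces 8 recursive multiplications to 7 at each level.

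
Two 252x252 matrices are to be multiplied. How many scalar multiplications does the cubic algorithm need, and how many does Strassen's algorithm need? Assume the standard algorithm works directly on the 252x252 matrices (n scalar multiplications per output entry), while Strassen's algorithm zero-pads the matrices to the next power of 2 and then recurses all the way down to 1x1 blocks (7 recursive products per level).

Matrix multiplication for 252x252 matrices:

Strassen's algorithm requires power-of-2 dimensions. Pad 252x252 to 256x256 (next power of 2).

Standard algorithm: 252^3 = 16003008 multiplications
Strassen's algorithm: 7^(log2(256)) = 7^8 = 5764801 multiplications
Savings: 16003008 - 5764801 = 10238207 multiplications

Standard: 16003008 multiplications (252^3). Strassen: 5764801 multiplications (7^8, after padding to 256x256). Strassen reduces 8 recursive multiplications to 7 at each level.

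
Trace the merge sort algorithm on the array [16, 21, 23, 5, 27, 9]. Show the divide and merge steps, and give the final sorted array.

Merge sort trace:

Split: [16, 21, 23, 5, 27, 9] -> [16, 21, 23] and [5, 27, 9]
  Split: [16, 21, 23] -> [16] and [21, 23]
    Split: [21, 23] -> [21] and [23]
    Merge: [21] + [23] -> [21, 23]
  Merge: [16] + [21, 23] -> [16, 21, 23]
  Split: [5, 27, 9] -> [5] and [27, 9]
    Split: [27, 9] -> [27] and [9]
    Merge: [27] + [9] -> [9, 27]
  Merge: [5] + [9, 27] -> [5, 9, 27]
Merge: [16, 21, 23] + [5, 9, 27] -> [5, 9, 16, 21, 23, 27]

Final sorted array: [5, 9, 16, 21, 23, 27]

The merge sort proceeds by recursively splitting the array and merging sorted halves.
After all merges, the sorted array is [5, 9, 16, 21, 23, 27].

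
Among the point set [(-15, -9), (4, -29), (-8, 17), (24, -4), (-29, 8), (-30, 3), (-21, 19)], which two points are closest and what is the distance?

Computing all pairwise distances among 7 points:

d((-15, -9), (4, -29)) = 27.5862
d((-15, -9), (-8, 17)) = 26.9258
d((-15, -9), (24, -4)) = 39.3192
d((-15, -9), (-29, 8)) = 22.0227
d((-15, -9), (-30, 3)) = 19.2094
d((-15, -9), (-21, 19)) = 28.6356
d((4, -29), (-8, 17)) = 47.5395
d((4, -29), (24, -4)) = 32.0156
d((4, -29), (-29, 8)) = 49.5782
d((4, -29), (-30, 3)) = 46.6905
d((4, -29), (-21, 19)) = 54.1202
d((-8, 17), (24, -4)) = 38.2753
d((-8, 17), (-29, 8)) = 22.8473
d((-8, 17), (-30, 3)) = 26.0768
d((-8, 17), (-21, 19)) = 13.1529
d((24, -4), (-29, 8)) = 54.3415
d((24, -4), (-30, 3)) = 54.4518
d((24, -4), (-21, 19)) = 50.5371
d((-29, 8), (-30, 3)) = 5.099 <-- minimum
d((-29, 8), (-21, 19)) = 13.6015
d((-30, 3), (-21, 19)) = 18.3576

Closest pair: (-29, 8) and (-30, 3) with distance 5.099

The closest pair is (-29, 8) and (-30, 3) with Euclidean distance 5.099. For 7 points, brute-force pairwise comparison is shown above. For large n, the divide-and-conquer algorithm (sort by x, recurse on halves, check the dividing strip) achieves O(n log n).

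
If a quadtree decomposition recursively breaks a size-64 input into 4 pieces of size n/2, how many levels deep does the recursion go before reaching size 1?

For divide and conquer with division factor 2:

Problem sizes at each level:
Level 0: 64
Level 1: 32
Level 2: 16
Level 3: 8
Level 4: 4
Level 5: 2
Level 6: 1

The root is level 0 and the size-1 base case is level 6 (the tree spans levels 0 through 6, i.e. 7 levels counting the root), so the depth is the number of divisions: log_2(64) = 6

The recursion tree depth is log_2(64) = 6. At each level, the problem size is divided by 2, so it takes 6 divisions to reduce to a base case of size 1. The algorithm makes 4 recursive calls at each level.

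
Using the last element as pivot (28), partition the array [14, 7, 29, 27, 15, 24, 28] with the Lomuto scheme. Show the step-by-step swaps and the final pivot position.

Lomuto partition with pivot = 28:

Initial array: [14, 7, 29, 27, 15, 24, 28]

arr[0]=14 <= 28: swap with position 0, array becomes [14, 7, 29, 27, 15, 24, 28]
arr[1]=7 <= 28: swap with position 1, array becomes [14, 7, 29, 27, 15, 24, 28]
arr[2]=29 > 28: no swap
arr[3]=27 <= 28: swap with position 2, array becomes [14, 7, 27, 29, 15, 24, 28]
arr[4]=15 <= 28: swap with position 3, array becomes [14, 7, 27, 15, 29, 24, 28]
arr[5]=24 <= 28: swap with position 4, array becomes [14, 7, 27, 15, 24, 29, 28]

Place pivot at position 5: [14, 7, 27, 15, 24, 28, 29]
Pivot position: 5

After partitioning with pivot 28, the array becomes [14, 7, 27, 15, 24, 28, 29]. The pivot is placed at index 5. All elements to the left of the pivot are <= 28, and all elements to the right are > 28.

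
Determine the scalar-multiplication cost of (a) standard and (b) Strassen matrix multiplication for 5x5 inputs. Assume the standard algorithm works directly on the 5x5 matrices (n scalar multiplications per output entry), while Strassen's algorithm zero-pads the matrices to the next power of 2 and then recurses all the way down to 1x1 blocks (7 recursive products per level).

Matrix multiplication for 5x5 matrices:

Strassen's algorithm requires power-of-2 dimensions. Pad 5x5 to 8x8 (next power of 2).

Standard algorithm: 5^3 = 125 multiplications
Strassen's algorithm: 7^(log2(8)) = 7^3 = 343 multiplications
Difference: 125 - 343 = -218 (Strassen uses MORE here due to padding overhead — for small or just-over-power-of-2 n, padding can outweigh the per-level savings)

Standard: 125 multiplications (5^3). Strassen: 343 multiplications (7^3, after padding to 8x8). Strassen reduces 8 recursive multiplications to 7 at each level.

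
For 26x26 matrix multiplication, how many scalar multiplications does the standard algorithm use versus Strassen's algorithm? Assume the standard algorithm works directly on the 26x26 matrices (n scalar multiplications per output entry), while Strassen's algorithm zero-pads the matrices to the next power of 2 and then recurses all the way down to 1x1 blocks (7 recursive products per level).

Matrix multiplication for 26x26 matrices:

Strassen's algorithm requires power-of-2 dimensions. Pad 26x26 to 32x32 (next power of 2).

Standard algorithm: 26^3 = 17576 multiplications
Strassen's algorithm: 7^(log2(32)) = 7^5 = 16807 multiplications
Savings: 17576 - 16807 = 769 multiplications

Standard: 17576 multiplications (26^3). Strassen: 16807 multiplications (7^5, after padding to 32x32). Strassen reduces 8 recursive multiplications to 7 at each level.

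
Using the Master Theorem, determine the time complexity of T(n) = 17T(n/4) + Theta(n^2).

Master Theorem for T(n) = 17T(n/4) + O(n^2):

a = 17, b = 4, c = 2
log_b(a) = log_4(17) = 2.0437

Case 1: c = 2 < log_4(17) = 2.0437
T(n) = O(n^(log_4 17))

For T(n) = 17T(n/4) + O(n^2): log_4(17) = 2.0437. This is Case 1 of the Master Theorem (c < log_b(a), work dominated by leaves), giving O(n^(log_4 17)).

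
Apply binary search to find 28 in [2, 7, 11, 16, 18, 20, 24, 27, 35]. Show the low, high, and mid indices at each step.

Binary search for 28 in [2, 7, 11, 16, 18, 20, 24, 27, 35]:

lo=0, hi=8, mid=4, arr[mid]=18 -> 18 < 28, search right half
lo=5, hi=8, mid=6, arr[mid]=24 -> 24 < 28, search right half
lo=7, hi=8, mid=7, arr[mid]=27 -> 27 < 28, search right half
lo=8, hi=8, mid=8, arr[mid]=35 -> 35 > 28, search left half
lo=8 > hi=7, target 28 not found

Binary search determines that 28 is not in the array after 4 comparisons. The search space was exhausted without finding the target.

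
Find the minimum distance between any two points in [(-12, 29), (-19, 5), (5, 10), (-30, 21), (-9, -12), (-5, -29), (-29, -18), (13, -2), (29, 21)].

Computing all pairwise distances among 9 points:

d((-12, 29), (-19, 5)) = 25.0
d((-12, 29), (5, 10)) = 25.4951
d((-12, 29), (-30, 21)) = 19.6977
d((-12, 29), (-9, -12)) = 41.1096
d((-12, 29), (-5, -29)) = 58.4209
d((-12, 29), (-29, -18)) = 49.98
d((-12, 29), (13, -2)) = 39.8246
d((-12, 29), (29, 21)) = 41.7732
d((-19, 5), (5, 10)) = 24.5153
d((-19, 5), (-30, 21)) = 19.4165
d((-19, 5), (-9, -12)) = 19.7231
d((-19, 5), (-5, -29)) = 36.7696
d((-19, 5), (-29, -18)) = 25.0799
d((-19, 5), (13, -2)) = 32.7567
d((-19, 5), (29, 21)) = 50.5964
d((5, 10), (-30, 21)) = 36.6879
d((5, 10), (-9, -12)) = 26.0768
d((5, 10), (-5, -29)) = 40.2616
d((5, 10), (-29, -18)) = 44.0454
d((5, 10), (13, -2)) = 14.4222 <-- minimum
d((5, 10), (29, 21)) = 26.4008
d((-30, 21), (-9, -12)) = 39.1152
d((-30, 21), (-5, -29)) = 55.9017
d((-30, 21), (-29, -18)) = 39.0128
d((-30, 21), (13, -2)) = 48.7647
d((-30, 21), (29, 21)) = 59.0
d((-9, -12), (-5, -29)) = 17.4642
d((-9, -12), (-29, -18)) = 20.8806
d((-9, -12), (13, -2)) = 24.1661
d((-9, -12), (29, 21)) = 50.3289
d((-5, -29), (-29, -18)) = 26.4008
d((-5, -29), (13, -2)) = 32.45
d((-5, -29), (29, 21)) = 60.4649
d((-29, -18), (13, -2)) = 44.9444
d((-29, -18), (29, 21)) = 69.8928
d((13, -2), (29, 21)) = 28.0179

Closest pair: (5, 10) and (13, -2) with distance 14.4222

The closest pair is (5, 10) and (13, -2) with Euclidean distance 14.4222. For 9 points, brute-force pairwise comparison is shown above. For large n, the divide-and-conquer algorithm (sort by x, recurse on halves, check the dividing strip) achieves O(n log n).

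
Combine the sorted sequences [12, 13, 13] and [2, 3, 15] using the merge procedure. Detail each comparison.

Merging process:

Compare 12 vs 2: take 2 from right. Merged: [2]
Compare 12 vs 3: take 3 from right. Merged: [2, 3]
Compare 12 vs 15: take 12 from left. Merged: [2, 3, 12]
Compare 13 vs 15: take 13 from left. Merged: [2, 3, 12, 13]
Compare 13 vs 15: take 13 from left. Merged: [2, 3, 12, 13, 13]
Append remaining from right: [15]. Merged: [2, 3, 12, 13, 13, 15]

Final merged array: [2, 3, 12, 13, 13, 15]
Total comparisons: 5

The merged array is [2, 3, 12, 13, 13, 15], requiring 5 comparisons. The merge step runs in O(n) time where n is the total number of elements.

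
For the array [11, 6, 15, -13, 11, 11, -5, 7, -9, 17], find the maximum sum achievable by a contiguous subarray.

Using Kadane's algorithm on [11, 6, 15, -13, 11, 11, -5, 7, -9, 17]:

Scanning through the array:
Position 1 (value 6): max_ending_here = 17, max_so_far = 17
Position 2 (value 15): max_ending_here = 32, max_so_far = 32
Position 3 (value -13): max_ending_here = 19, max_so_far = 32
Position 4 (value 11): max_ending_here = 30, max_so_far = 32
Position 5 (value 11): max_ending_here = 41, max_so_far = 41
Position 6 (value -5): max_ending_here = 36, max_so_far = 41
Position 7 (value 7): max_ending_here = 43, max_so_far = 43
Position 8 (value -9): max_ending_here = 34, max_so_far = 43
Position 9 (value 17): max_ending_here = 51, max_so_far = 51

Maximum subarray: [11, 6, 15, -13, 11, 11, -5, 7, -9, 17]
Maximum sum: 51

The maximum subarray is [11, 6, 15, -13, 11, 11, -5, 7, -9, 17] with sum 51. This subarray runs from index 0 to index 9.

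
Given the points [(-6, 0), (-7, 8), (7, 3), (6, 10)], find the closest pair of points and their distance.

Computing all pairwise distances among 4 points:

d((-6, 0), (-7, 8)) = 8.0623
d((-6, 0), (7, 3)) = 13.3417
d((-6, 0), (6, 10)) = 15.6205
d((-7, 8), (7, 3)) = 14.8661
d((-7, 8), (6, 10)) = 13.1529
d((7, 3), (6, 10)) = 7.0711 <-- minimum

Closest pair: (7, 3) and (6, 10) with distance 7.0711

The closest pair is (7, 3) and (6, 10) with Euclidean distance 7.0711. For 4 points, brute-force pairwise comparison is shown above. For large n, the divide-and-conquer algorithm (sort by x, recurse on halves, check the dividing strip) achieves O(n log n).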